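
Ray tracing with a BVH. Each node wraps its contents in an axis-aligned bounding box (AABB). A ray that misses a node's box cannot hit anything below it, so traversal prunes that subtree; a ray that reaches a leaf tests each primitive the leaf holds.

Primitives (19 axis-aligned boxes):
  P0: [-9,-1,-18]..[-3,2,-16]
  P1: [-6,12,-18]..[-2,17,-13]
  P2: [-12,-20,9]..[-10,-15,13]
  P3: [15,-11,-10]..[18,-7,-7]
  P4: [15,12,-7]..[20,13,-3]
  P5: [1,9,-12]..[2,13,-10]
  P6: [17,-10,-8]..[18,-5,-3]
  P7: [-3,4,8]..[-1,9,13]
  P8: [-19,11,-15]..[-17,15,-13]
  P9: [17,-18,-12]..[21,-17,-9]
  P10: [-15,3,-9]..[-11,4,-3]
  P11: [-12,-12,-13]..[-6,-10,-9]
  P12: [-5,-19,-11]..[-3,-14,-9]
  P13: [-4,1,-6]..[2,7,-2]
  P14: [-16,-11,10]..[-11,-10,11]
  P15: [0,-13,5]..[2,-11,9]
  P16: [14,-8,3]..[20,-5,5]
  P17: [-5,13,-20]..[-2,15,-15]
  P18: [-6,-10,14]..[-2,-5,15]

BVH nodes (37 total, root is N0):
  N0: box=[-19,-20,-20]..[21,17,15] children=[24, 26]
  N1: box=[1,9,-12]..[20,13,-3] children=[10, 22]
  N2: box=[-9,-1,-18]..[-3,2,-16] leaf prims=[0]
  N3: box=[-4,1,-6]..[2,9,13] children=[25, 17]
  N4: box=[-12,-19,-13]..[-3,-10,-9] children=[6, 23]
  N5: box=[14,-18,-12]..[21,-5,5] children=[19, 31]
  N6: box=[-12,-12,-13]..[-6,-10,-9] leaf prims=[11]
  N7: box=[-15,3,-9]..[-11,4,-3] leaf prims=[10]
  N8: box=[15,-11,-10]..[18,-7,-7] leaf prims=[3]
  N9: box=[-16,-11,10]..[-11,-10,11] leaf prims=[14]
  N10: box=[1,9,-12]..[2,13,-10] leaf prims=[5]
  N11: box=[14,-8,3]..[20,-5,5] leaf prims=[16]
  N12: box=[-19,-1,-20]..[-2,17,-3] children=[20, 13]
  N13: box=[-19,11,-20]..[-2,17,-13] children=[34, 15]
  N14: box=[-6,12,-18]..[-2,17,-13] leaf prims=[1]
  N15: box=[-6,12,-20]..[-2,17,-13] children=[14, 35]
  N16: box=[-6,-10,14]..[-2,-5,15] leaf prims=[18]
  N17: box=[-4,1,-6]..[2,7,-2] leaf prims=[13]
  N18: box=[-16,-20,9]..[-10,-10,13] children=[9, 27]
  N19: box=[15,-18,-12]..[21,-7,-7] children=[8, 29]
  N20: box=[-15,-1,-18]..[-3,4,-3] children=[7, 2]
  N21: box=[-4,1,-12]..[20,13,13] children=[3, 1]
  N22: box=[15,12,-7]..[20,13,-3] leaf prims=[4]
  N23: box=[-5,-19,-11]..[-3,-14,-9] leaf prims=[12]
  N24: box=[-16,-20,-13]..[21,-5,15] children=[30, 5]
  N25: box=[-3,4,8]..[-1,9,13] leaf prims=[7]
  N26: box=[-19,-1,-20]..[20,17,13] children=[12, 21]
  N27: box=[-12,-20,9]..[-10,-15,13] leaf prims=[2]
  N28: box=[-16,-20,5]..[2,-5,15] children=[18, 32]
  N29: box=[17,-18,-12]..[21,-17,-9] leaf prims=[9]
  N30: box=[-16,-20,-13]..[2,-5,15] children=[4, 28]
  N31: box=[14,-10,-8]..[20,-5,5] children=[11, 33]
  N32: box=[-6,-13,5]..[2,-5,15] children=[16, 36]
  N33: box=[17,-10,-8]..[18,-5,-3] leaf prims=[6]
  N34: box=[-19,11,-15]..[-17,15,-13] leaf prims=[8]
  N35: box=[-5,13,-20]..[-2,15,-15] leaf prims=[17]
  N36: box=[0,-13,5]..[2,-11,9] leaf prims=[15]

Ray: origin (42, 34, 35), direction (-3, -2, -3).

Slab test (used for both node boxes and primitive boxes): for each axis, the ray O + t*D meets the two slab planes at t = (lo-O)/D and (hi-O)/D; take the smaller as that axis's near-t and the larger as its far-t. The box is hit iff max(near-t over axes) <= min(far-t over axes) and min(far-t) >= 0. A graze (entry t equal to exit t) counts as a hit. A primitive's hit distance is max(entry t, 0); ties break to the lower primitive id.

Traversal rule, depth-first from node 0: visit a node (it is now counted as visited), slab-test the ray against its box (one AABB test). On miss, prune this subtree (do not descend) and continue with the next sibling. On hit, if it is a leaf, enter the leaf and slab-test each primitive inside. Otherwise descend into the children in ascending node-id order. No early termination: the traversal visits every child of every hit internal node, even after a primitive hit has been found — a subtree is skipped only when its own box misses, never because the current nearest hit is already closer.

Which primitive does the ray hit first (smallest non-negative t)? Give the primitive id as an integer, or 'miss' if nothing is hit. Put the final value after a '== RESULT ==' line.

Walk:
N0 x:[7,61/3] y:[17/2,27] z:[20/3,55/3] -> hit [17/2,55/3], descend [24, 26]
  N24 x:[7,58/3] y:[39/2,27] z:[20/3,16] -> miss, prune
  N26 x:[22/3,61/3] y:[17/2,35/2] z:[22/3,55/3] -> hit [17/2,35/2], descend [12, 21]
    N12 x:[44/3,61/3] y:[17/2,35/2] z:[38/3,55/3] -> hit [44/3,35/2], descend [13, 20]
      N13 x:[44/3,61/3] y:[17/2,23/2] z:[16,55/3] -> miss, prune
      N20 x:[15,19] y:[15,35/2] z:[38/3,53/3] -> hit [15,35/2], descend [2, 7]
        N2 x:[15,17] y:[16,35/2] z:[17,53/3] -> hit [17,17] leaf, test {P0@t=17}
        N7 x:[53/3,19] y:[15,31/2] z:[38/3,44/3] -> miss, prune
    N21 x:[22/3,46/3] y:[21/2,33/2] z:[22/3,47/3] -> hit [21/2,46/3], descend [1, 3]
      N1 x:[22/3,41/3] y:[21/2,25/2] z:[38/3,47/3] -> miss, prune
      N3 x:[40/3,46/3] y:[25/2,33/2] z:[22/3,41/3] -> hit [40/3,41/3], descend [17, 25]
        N17 x:[40/3,46/3] y:[27/2,33/2] z:[37/3,41/3] -> hit [27/2,41/3] leaf, test {P13@t=27/2}
        N25 x:[43/3,15] y:[25/2,15] z:[22/3,9] -> miss, prune

Summary -> nodes [0, 24, 26, 12, 13, 20, 2, 7, 21, 1, 3, 17, 25]; box-tests=13; leaf-entries=2; first=P13

== RESULT ==
13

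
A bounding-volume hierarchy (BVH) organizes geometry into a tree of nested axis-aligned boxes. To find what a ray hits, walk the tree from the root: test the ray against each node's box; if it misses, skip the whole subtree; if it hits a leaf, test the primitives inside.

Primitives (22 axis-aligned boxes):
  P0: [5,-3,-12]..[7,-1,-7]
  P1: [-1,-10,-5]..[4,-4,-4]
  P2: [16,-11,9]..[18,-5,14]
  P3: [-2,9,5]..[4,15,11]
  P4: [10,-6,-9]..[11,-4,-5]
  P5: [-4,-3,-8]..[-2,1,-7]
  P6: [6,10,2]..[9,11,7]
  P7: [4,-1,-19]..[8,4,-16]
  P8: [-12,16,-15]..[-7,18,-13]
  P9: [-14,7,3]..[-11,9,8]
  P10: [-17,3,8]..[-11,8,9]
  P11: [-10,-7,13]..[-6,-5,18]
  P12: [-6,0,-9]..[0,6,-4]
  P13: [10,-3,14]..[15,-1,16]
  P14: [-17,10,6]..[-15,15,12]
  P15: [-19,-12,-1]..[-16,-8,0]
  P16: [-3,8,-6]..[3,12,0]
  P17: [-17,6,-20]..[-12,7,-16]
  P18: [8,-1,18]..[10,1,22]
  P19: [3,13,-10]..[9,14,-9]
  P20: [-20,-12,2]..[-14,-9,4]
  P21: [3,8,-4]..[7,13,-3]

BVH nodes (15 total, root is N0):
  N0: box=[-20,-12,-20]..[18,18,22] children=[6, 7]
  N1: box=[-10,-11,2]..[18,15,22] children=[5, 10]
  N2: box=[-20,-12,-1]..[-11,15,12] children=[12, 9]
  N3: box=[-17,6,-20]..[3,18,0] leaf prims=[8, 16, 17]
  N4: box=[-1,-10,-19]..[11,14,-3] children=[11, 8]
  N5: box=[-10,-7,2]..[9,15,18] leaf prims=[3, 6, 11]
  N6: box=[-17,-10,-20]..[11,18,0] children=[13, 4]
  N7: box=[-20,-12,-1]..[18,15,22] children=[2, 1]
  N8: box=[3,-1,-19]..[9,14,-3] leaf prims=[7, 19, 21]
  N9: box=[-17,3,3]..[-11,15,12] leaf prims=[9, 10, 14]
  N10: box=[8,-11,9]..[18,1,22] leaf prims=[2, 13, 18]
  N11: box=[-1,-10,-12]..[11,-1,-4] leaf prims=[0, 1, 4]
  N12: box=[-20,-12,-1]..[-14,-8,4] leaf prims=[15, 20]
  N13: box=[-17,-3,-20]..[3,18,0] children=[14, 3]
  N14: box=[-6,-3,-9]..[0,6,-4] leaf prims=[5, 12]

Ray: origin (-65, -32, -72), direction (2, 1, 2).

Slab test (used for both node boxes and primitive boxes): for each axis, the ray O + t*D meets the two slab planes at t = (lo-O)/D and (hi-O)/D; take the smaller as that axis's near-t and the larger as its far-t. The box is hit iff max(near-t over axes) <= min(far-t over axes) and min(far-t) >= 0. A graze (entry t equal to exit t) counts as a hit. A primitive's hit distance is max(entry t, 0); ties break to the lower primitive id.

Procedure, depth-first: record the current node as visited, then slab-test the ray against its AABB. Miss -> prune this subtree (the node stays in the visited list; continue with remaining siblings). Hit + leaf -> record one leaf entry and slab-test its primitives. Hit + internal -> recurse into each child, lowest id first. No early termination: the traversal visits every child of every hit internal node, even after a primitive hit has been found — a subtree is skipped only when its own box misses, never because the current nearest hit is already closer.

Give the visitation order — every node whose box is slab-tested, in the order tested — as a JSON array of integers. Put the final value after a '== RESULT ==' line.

Walk:
N0 x:[45/2,83/2] y:[20,50] z:[26,47] -> hit [26,83/2], descend [6, 7]
  N6 x:[24,38] y:[22,50] z:[26,36] -> hit [26,36], descend [4, 13]
    N4 x:[32,38] y:[22,46] z:[53/2,69/2] -> hit [32,69/2], descend [8, 11]
      N8 x:[34,37] y:[31,46] z:[53/2,69/2] -> hit [34,69/2] leaf, test {P7(miss), P19(miss), P21(miss)}
      N11 x:[32,38] y:[22,31] z:[30,34] -> miss, prune
    N13 x:[24,34] y:[29,50] z:[26,36] -> hit [29,34], descend [3, 14]
      N3 x:[24,34] y:[38,50] z:[26,36] -> miss, prune
      N14 x:[59/2,65/2] y:[29,38] z:[63/2,34] -> hit [63/2,65/2] leaf, test {P5(miss), P12@t=32}
  N7 x:[45/2,83/2] y:[20,47] z:[71/2,47] -> hit [71/2,83/2], descend [1, 2]
    N1 x:[55/2,83/2] y:[21,47] z:[37,47] -> hit [37,83/2], descend [5, 10]
      N5 x:[55/2,37] y:[25,47] z:[37,45] -> hit [37,37] leaf, test {P3(miss), P6(miss), P11(miss)}
      N10 x:[73/2,83/2] y:[21,33] z:[81/2,47] -> miss, prune
    N2 x:[45/2,27] y:[20,47] z:[71/2,42] -> miss, prune

Summary -> nodes [0, 6, 4, 8, 11, 13, 3, 14, 7, 1, 5, 10, 2]; box-tests=13; leaf-entries=3; first=P12

== RESULT ==
[0, 6, 4, 8, 11, 13, 3, 14, 7, 1, 5, 10, 2]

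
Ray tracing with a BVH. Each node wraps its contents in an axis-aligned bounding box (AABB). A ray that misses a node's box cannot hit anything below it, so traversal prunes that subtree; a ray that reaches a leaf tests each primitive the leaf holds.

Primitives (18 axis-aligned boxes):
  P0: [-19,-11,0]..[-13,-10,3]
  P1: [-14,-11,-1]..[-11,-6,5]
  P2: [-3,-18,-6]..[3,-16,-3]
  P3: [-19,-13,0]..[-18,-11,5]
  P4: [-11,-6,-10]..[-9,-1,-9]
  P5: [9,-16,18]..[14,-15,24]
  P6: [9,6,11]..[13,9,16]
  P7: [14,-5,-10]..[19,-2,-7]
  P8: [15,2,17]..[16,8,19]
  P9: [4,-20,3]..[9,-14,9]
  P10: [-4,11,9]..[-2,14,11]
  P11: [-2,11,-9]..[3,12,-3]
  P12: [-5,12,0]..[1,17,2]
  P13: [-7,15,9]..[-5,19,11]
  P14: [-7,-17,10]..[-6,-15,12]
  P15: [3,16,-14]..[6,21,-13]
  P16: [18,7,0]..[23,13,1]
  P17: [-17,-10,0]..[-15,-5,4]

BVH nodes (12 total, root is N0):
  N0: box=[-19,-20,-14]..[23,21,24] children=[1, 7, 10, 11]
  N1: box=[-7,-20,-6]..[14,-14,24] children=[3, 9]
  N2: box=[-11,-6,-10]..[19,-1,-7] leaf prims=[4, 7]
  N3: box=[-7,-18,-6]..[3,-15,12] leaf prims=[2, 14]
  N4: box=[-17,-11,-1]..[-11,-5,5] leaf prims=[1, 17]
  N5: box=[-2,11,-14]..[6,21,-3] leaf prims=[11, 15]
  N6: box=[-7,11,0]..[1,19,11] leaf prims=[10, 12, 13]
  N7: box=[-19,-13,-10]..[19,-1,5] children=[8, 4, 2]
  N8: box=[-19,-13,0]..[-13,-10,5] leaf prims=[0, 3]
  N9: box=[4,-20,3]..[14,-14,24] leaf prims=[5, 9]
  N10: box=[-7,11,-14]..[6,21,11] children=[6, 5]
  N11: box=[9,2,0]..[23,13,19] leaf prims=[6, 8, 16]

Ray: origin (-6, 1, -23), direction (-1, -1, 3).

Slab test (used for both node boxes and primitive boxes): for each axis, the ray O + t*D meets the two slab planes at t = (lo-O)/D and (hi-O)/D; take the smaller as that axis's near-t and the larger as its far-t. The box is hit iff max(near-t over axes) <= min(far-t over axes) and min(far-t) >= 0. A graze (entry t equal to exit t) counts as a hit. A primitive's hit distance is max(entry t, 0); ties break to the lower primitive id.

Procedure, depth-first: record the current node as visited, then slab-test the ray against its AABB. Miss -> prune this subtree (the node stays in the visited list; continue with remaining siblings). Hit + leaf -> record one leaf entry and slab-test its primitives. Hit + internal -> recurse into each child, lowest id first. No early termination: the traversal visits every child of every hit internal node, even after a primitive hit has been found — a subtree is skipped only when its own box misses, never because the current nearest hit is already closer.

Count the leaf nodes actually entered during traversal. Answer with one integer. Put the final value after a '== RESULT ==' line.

Trace the traversal:
N0 x:[-29,13] y:[-20,21] z:[3,47/3] -> hit [3,13], descend [1, 7, 10, 11]
  N1 x:[-20,1] y:[15,21] z:[17/3,47/3] -> miss, prune
  N7 x:[-25,13] y:[2,14] z:[13/3,28/3] -> hit [13/3,28/3], descend [2, 4, 8]
    N2 x:[-25,5] y:[2,7] z:[13/3,16/3] -> hit [13/3,5] leaf, test {P4@t=13/3, P7(miss)}
    N4 x:[5,11] y:[6,12] z:[22/3,28/3] -> hit [22/3,28/3] leaf, test {P1@t=22/3, P17@t=9}
    N8 x:[7,13] y:[11,14] z:[23/3,28/3] -> miss, prune
  N10 x:[-12,1] y:[-20,-10] z:[3,34/3] -> miss, prune
  N11 x:[-29,-15] y:[-12,-1] z:[23/3,14] -> miss, prune

Summary -> nodes [0, 1, 7, 2, 4, 8, 10, 11]; box-tests=8; leaf-entries=2; first=P4

== RESULT ==
2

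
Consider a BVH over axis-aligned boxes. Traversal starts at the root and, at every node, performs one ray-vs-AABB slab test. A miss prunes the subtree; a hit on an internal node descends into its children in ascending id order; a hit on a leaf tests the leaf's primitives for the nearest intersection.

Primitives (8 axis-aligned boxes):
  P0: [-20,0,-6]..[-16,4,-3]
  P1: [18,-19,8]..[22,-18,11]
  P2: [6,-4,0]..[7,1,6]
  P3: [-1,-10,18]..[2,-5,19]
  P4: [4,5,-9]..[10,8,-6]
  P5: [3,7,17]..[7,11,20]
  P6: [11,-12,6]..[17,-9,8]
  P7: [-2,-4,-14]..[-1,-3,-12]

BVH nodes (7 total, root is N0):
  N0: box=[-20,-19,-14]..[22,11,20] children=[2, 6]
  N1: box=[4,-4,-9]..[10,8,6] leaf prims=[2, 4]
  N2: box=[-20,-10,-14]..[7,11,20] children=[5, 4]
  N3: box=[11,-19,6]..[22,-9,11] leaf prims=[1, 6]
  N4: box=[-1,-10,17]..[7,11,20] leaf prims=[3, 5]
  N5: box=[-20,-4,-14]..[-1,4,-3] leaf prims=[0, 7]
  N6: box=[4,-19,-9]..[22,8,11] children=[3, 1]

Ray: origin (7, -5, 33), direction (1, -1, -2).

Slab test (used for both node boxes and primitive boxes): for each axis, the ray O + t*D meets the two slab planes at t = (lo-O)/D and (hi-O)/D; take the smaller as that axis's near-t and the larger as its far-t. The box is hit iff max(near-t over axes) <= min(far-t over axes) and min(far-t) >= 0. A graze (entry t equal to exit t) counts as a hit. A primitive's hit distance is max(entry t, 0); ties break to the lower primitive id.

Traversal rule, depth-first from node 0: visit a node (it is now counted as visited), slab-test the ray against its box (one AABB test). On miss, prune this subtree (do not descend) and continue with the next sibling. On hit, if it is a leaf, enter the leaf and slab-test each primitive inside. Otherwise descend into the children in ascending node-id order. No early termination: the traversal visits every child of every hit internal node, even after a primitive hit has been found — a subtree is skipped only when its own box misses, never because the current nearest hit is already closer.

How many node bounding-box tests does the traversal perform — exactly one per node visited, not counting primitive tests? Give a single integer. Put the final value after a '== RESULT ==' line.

Trace the traversal:
N0 x:[-27,15] y:[-16,14] z:[13/2,47/2] -> hit [13/2,14], descend [2, 6]
  N2 x:[-27,0] y:[-16,5] z:[13/2,47/2] -> miss, prune
  N6 x:[-3,15] y:[-13,14] z:[11,21] -> hit [11,14], descend [1, 3]
    N1 x:[-3,3] y:[-13,-1] z:[27/2,21] -> miss, prune
    N3 x:[4,15] y:[4,14] z:[11,27/2] -> hit [11,27/2] leaf, test {P1(miss), P6(miss)}

Visited [0, 2, 6, 1, 3]. Tests: 5 box, 1 leaf. Nearest: miss.

== RESULT ==
5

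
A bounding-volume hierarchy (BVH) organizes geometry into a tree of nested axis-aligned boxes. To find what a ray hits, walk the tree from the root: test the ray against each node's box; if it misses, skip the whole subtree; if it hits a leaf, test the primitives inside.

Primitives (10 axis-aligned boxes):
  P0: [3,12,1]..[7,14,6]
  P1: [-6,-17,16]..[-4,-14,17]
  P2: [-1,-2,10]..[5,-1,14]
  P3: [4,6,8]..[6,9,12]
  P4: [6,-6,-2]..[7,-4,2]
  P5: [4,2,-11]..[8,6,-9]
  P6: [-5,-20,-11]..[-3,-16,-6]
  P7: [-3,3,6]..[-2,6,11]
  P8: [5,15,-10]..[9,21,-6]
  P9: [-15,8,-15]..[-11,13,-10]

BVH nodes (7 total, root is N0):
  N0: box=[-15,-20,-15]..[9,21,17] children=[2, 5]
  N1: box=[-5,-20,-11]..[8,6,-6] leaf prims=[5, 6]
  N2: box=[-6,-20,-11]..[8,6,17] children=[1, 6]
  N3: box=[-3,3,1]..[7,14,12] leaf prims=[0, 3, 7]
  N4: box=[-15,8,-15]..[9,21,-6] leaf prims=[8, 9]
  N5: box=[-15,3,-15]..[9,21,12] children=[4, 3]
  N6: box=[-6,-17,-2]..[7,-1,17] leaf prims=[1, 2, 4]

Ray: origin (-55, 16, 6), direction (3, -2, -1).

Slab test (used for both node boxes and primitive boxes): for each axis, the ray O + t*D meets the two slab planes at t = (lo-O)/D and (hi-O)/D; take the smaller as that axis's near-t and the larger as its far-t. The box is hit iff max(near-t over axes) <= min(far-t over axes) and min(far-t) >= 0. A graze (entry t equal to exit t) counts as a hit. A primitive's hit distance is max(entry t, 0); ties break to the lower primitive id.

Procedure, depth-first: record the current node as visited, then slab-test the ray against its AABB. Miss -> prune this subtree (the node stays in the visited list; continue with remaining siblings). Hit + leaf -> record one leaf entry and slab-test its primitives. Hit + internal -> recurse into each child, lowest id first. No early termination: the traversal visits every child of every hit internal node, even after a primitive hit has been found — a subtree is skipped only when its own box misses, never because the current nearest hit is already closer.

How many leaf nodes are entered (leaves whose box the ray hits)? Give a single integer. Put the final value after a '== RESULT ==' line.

Traverse from the root:
N0 x:[40/3,64/3] y:[-5/2,18] z:[-11,21] -> hit [40/3,18], descend [2, 5]
  N2 x:[49/3,21] y:[5,18] z:[-11,17] -> hit [49/3,17], descend [1, 6]
    N1 x:[50/3,21] y:[5,18] z:[12,17] -> hit [50/3,17] leaf, test {P5(miss), P6@t=50/3}
    N6 x:[49/3,62/3] y:[17/2,33/2] z:[-11,8] -> miss, prune
  N5 x:[40/3,64/3] y:[-5/2,13/2] z:[-6,21] -> miss, prune

Summary -> nodes [0, 2, 1, 6, 5]; box-tests=5; leaf-entries=1; first=P6

== RESULT ==
1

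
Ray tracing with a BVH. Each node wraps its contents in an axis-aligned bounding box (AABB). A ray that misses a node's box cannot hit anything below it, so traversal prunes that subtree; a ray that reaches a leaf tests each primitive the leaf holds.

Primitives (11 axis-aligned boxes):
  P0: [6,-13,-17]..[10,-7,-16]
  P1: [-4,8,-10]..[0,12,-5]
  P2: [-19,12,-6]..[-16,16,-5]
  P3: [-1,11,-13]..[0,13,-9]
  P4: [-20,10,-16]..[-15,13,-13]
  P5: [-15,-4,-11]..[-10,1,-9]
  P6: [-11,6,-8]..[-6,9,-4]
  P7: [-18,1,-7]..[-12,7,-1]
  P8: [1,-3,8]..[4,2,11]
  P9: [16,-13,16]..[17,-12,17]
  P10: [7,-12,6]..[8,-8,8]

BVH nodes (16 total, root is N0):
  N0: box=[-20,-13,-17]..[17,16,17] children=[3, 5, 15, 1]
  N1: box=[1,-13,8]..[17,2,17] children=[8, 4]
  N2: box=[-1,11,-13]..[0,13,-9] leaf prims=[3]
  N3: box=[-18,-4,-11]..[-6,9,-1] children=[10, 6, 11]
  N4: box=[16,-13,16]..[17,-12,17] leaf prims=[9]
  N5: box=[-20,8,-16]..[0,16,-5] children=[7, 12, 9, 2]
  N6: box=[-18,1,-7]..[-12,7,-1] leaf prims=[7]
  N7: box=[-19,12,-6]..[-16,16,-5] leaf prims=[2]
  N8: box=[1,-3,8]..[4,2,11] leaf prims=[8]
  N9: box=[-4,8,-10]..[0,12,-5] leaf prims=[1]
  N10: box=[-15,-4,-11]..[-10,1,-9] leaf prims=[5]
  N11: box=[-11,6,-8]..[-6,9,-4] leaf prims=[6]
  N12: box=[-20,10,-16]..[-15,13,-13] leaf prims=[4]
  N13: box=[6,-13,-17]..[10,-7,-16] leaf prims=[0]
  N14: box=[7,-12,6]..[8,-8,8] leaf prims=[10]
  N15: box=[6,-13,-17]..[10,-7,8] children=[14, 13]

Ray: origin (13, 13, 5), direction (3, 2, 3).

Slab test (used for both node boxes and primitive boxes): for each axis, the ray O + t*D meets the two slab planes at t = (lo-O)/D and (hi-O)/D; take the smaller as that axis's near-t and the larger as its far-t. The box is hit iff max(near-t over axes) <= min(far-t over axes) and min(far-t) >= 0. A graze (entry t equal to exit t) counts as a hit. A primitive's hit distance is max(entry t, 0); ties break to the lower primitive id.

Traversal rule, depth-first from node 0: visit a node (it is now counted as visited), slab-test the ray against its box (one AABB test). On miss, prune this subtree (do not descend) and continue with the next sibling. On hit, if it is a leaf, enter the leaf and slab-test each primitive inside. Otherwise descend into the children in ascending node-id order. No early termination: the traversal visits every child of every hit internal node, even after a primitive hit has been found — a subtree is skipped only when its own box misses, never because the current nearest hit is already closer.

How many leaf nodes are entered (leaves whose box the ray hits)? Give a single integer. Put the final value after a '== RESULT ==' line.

Trace the traversal:
N0 x:[-11,4/3] y:[-13,3/2] z:[-22/3,4] -> hit [-22/3,4/3], descend [1, 3, 5, 15]
  N1 x:[-4,4/3] y:[-13,-11/2] z:[1,4] -> miss, prune
  N3 x:[-31/3,-19/3] y:[-17/2,-2] z:[-16/3,-2] -> miss, prune
  N5 x:[-11,-13/3] y:[-5/2,3/2] z:[-7,-10/3] -> miss, prune
  N15 x:[-7/3,-1] y:[-13,-10] z:[-22/3,1] -> miss, prune

order=[0, 1, 3, 5, 15]  |boxes|=5  |leaves|=0  hit=miss

== RESULT ==
0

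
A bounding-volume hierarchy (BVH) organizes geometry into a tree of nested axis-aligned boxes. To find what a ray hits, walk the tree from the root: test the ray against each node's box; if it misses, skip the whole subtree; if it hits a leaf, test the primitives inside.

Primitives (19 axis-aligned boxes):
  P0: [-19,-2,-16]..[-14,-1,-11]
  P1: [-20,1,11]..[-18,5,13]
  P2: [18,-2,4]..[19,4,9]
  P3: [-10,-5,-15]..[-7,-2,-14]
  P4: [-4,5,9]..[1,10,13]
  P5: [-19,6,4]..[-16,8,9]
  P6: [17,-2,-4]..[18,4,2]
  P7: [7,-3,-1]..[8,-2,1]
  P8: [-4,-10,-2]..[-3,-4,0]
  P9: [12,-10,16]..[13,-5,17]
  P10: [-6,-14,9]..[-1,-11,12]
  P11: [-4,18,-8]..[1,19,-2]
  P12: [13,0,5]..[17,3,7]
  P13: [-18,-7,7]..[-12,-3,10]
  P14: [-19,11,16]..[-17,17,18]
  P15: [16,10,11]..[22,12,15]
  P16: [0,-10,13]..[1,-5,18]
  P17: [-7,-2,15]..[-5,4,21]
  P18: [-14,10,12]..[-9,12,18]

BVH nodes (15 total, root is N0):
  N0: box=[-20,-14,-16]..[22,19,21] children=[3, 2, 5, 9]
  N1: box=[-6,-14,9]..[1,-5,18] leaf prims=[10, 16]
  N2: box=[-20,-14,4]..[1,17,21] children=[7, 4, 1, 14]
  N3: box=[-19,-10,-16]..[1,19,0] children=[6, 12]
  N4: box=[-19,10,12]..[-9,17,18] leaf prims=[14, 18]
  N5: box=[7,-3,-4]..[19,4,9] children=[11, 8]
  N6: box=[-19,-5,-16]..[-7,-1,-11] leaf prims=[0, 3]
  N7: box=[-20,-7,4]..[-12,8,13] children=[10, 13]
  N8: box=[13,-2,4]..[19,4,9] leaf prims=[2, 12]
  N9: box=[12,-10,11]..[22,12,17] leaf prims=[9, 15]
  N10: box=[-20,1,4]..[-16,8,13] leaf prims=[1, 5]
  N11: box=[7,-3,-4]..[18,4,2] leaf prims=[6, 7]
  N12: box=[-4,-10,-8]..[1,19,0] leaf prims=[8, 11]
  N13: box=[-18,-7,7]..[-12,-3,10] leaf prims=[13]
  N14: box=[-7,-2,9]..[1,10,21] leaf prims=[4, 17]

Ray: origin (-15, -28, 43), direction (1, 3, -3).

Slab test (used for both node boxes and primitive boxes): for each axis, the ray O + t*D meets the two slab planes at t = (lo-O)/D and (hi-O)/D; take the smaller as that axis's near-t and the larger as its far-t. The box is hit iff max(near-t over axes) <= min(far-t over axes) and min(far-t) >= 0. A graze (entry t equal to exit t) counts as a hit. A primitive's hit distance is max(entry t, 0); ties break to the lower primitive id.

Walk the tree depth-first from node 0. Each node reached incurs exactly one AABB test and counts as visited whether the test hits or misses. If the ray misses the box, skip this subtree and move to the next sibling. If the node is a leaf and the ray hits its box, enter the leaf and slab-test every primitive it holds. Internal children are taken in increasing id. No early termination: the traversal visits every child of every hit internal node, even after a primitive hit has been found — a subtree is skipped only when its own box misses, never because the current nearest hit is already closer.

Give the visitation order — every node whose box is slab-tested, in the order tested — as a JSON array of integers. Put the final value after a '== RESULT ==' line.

Trace the traversal:
N0 x:[-5,37] y:[14/3,47/3] z:[22/3,59/3] -> hit [22/3,47/3], descend [2, 3, 5, 9]
  N2 x:[-5,16] y:[14/3,15] z:[22/3,13] -> hit [22/3,13], descend [1, 4, 7, 14]
    N1 x:[9,16] y:[14/3,23/3] z:[25/3,34/3] -> miss, prune
    N4 x:[-4,6] y:[38/3,15] z:[25/3,31/3] -> miss, prune
    N7 x:[-5,3] y:[7,12] z:[10,13] -> miss, prune
    N14 x:[8,16] y:[26/3,38/3] z:[22/3,34/3] -> hit [26/3,34/3] leaf, test {P4@t=11, P17@t=26/3}
  N3 x:[-4,16] y:[6,47/3] z:[43/3,59/3] -> hit [43/3,47/3], descend [6, 12]
    N6 x:[-4,8] y:[23/3,9] z:[18,59/3] -> miss, prune
    N12 x:[11,16] y:[6,47/3] z:[43/3,17] -> hit [43/3,47/3] leaf, test {P8(miss), P11@t=46/3}
  N5 x:[22,34] y:[25/3,32/3] z:[34/3,47/3] -> miss, prune
  N9 x:[27,37] y:[6,40/3] z:[26/3,32/3] -> miss, prune

Visited [0, 2, 1, 4, 7, 14, 3, 6, 12, 5, 9]. Tests: 11 box, 2 leaf. Nearest: P17.

== RESULT ==
[0, 2, 1, 4, 7, 14, 3, 6, 12, 5, 9]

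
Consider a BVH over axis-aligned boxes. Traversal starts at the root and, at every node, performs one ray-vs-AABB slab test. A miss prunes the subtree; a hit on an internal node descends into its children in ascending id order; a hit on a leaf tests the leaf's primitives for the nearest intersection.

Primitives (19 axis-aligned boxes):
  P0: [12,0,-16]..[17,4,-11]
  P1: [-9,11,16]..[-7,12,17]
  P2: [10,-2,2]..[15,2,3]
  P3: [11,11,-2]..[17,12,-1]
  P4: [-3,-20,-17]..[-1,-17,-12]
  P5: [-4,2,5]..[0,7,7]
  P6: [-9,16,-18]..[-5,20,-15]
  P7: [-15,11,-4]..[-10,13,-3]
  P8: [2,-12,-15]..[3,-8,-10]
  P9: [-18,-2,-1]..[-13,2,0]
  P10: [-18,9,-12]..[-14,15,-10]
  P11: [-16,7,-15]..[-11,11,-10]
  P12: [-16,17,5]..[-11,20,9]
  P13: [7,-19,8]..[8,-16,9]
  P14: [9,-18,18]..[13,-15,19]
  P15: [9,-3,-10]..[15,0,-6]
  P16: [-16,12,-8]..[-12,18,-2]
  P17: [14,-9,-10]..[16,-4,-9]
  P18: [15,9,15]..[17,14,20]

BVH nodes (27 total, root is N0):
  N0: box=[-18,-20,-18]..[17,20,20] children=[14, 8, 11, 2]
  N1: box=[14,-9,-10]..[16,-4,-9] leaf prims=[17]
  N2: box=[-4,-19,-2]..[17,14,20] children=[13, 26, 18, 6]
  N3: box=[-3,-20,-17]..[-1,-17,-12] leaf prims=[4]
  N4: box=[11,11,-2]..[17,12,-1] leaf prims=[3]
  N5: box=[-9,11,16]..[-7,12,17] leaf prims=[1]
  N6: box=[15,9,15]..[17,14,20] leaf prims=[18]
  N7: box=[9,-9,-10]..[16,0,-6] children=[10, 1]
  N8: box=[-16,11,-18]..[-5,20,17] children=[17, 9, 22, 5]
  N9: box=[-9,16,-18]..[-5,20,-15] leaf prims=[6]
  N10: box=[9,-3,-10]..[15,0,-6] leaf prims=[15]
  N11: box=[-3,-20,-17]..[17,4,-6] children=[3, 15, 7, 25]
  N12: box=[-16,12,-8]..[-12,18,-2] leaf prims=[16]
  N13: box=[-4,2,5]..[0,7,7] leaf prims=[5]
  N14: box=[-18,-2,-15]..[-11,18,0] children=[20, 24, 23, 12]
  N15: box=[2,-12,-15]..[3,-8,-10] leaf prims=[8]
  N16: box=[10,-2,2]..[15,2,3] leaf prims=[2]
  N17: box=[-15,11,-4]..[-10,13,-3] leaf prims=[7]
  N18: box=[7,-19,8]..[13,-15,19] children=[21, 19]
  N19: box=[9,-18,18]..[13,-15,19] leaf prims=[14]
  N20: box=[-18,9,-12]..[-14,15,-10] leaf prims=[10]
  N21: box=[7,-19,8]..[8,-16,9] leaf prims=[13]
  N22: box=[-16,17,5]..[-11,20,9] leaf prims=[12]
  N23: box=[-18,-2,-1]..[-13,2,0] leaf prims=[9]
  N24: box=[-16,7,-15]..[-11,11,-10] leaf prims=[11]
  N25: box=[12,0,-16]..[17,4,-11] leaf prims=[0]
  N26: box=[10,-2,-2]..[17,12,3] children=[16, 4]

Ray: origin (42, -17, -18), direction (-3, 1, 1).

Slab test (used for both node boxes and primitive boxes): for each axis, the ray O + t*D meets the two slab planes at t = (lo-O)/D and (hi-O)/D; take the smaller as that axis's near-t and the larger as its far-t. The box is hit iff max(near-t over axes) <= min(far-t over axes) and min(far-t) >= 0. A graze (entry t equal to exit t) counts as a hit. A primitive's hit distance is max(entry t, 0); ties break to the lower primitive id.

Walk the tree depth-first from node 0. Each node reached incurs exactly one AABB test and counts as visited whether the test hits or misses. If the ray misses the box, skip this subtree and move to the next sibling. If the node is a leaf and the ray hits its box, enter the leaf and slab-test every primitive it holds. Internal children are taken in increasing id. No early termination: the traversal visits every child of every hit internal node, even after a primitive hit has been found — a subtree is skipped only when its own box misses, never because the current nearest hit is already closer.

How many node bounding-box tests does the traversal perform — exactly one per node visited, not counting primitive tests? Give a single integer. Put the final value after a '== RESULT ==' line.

Trace the traversal:
N0 x:[25/3,20] y:[-3,37] z:[0,38] -> hit [25/3,20], descend [2, 8, 11, 14]
  N2 x:[25/3,46/3] y:[-2,31] z:[16,38] -> miss, prune
  N8 x:[47/3,58/3] y:[28,37] z:[0,35] -> miss, prune
  N11 x:[25/3,15] y:[-3,21] z:[1,12] -> hit [25/3,12], descend [3, 7, 15, 25]
    N3 x:[43/3,15] y:[-3,0] z:[1,6] -> miss, prune
    N7 x:[26/3,11] y:[8,17] z:[8,12] -> hit [26/3,11], descend [1, 10]
      N1 x:[26/3,28/3] y:[8,13] z:[8,9] -> hit [26/3,9] leaf, test {P17@t=26/3}
      N10 x:[9,11] y:[14,17] z:[8,12] -> miss, prune
    N15 x:[13,40/3] y:[5,9] z:[3,8] -> miss, prune
    N25 x:[25/3,10] y:[17,21] z:[2,7] -> miss, prune
  N14 x:[53/3,20] y:[15,35] z:[3,18] -> hit [53/3,18], descend [12, 20, 23, 24]
    N12 x:[18,58/3] y:[29,35] z:[10,16] -> miss, prune
    N20 x:[56/3,20] y:[26,32] z:[6,8] -> miss, prune
    N23 x:[55/3,20] y:[15,19] z:[17,18] -> miss, prune
    N24 x:[53/3,58/3] y:[24,28] z:[3,8] -> miss, prune

15 AABB tests over nodes [0, 2, 8, 11, 3, 7, 1, 10, 15, 25, 14, 12, 20, 23, 24]; 1 leaf entered; closest P17.

== RESULT ==
15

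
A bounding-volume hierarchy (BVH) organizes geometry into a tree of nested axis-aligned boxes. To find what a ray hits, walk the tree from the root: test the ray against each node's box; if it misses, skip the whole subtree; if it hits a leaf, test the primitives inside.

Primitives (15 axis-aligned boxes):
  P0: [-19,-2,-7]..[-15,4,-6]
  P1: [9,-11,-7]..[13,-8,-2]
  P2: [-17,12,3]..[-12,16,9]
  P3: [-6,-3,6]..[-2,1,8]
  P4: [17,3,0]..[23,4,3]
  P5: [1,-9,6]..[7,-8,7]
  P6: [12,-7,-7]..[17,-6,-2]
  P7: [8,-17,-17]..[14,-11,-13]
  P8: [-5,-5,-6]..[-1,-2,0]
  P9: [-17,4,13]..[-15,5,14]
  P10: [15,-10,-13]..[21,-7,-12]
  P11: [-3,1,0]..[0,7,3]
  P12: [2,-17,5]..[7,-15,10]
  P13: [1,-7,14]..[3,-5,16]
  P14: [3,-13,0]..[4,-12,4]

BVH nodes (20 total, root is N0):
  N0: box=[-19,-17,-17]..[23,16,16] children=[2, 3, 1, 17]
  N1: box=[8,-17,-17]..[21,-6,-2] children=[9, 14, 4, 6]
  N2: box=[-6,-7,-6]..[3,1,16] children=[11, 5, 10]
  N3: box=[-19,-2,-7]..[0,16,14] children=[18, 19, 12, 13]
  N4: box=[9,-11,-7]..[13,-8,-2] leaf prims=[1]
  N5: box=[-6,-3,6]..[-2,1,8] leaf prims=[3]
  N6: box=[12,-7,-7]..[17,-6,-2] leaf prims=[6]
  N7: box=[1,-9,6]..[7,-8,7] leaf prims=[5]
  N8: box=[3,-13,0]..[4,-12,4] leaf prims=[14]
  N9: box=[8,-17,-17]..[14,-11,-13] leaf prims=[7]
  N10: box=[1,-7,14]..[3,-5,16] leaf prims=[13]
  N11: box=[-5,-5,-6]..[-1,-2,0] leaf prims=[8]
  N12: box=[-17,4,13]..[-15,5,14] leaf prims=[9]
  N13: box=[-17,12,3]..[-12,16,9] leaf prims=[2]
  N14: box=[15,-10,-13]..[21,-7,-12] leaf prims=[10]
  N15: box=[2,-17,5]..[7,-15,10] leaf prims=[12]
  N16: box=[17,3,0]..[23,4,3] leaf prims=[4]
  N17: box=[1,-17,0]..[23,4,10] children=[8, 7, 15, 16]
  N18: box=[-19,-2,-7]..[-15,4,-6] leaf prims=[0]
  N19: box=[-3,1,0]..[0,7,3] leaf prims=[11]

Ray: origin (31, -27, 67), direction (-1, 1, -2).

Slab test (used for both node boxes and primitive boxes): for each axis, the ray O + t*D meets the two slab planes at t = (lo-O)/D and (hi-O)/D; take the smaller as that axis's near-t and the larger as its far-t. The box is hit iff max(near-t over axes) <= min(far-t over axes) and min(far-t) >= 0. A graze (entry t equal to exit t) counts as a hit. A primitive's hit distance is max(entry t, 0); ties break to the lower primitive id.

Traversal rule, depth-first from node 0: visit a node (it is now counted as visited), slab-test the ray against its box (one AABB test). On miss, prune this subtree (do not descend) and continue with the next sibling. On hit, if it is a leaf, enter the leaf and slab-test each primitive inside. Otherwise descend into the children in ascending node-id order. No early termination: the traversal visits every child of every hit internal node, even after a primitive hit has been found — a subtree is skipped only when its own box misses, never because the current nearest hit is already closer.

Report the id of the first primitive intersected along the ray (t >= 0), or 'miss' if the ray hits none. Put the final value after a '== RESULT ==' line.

Traverse from the root:
N0 x:[8,50] y:[10,43] z:[51/2,42] -> hit [51/2,42], descend [1, 2, 3, 17]
  N1 x:[10,23] y:[10,21] z:[69/2,42] -> miss, prune
  N2 x:[28,37] y:[20,28] z:[51/2,73/2] -> hit [28,28], descend [5, 10, 11]
    N5 x:[33,37] y:[24,28] z:[59/2,61/2] -> miss, prune
    N10 x:[28,30] y:[20,22] z:[51/2,53/2] -> miss, prune
    N11 x:[32,36] y:[22,25] z:[67/2,73/2] -> miss, prune
  N3 x:[31,50] y:[25,43] z:[53/2,37] -> hit [31,37], descend [12, 13, 18, 19]
    N12 x:[46,48] y:[31,32] z:[53/2,27] -> miss, prune
    N13 x:[43,48] y:[39,43] z:[29,32] -> miss, prune
    N18 x:[46,50] y:[25,31] z:[73/2,37] -> miss, prune
    N19 x:[31,34] y:[28,34] z:[32,67/2] -> hit [32,67/2] leaf, test {P11@t=32}
  N17 x:[8,30] y:[10,31] z:[57/2,67/2] -> hit [57/2,30], descend [7, 8, 15, 16]
    N7 x:[24,30] y:[18,19] z:[30,61/2] -> miss, prune
    N8 x:[27,28] y:[14,15] z:[63/2,67/2] -> miss, prune
    N15 x:[24,29] y:[10,12] z:[57/2,31] -> miss, prune
    N16 x:[8,14] y:[30,31] z:[32,67/2] -> miss, prune

16 AABB tests over nodes [0, 1, 2, 5, 10, 11, 3, 12, 13, 18, 19, 17, 7, 8, 15, 16]; 1 leaf entered; closest P11.

== RESULT ==
11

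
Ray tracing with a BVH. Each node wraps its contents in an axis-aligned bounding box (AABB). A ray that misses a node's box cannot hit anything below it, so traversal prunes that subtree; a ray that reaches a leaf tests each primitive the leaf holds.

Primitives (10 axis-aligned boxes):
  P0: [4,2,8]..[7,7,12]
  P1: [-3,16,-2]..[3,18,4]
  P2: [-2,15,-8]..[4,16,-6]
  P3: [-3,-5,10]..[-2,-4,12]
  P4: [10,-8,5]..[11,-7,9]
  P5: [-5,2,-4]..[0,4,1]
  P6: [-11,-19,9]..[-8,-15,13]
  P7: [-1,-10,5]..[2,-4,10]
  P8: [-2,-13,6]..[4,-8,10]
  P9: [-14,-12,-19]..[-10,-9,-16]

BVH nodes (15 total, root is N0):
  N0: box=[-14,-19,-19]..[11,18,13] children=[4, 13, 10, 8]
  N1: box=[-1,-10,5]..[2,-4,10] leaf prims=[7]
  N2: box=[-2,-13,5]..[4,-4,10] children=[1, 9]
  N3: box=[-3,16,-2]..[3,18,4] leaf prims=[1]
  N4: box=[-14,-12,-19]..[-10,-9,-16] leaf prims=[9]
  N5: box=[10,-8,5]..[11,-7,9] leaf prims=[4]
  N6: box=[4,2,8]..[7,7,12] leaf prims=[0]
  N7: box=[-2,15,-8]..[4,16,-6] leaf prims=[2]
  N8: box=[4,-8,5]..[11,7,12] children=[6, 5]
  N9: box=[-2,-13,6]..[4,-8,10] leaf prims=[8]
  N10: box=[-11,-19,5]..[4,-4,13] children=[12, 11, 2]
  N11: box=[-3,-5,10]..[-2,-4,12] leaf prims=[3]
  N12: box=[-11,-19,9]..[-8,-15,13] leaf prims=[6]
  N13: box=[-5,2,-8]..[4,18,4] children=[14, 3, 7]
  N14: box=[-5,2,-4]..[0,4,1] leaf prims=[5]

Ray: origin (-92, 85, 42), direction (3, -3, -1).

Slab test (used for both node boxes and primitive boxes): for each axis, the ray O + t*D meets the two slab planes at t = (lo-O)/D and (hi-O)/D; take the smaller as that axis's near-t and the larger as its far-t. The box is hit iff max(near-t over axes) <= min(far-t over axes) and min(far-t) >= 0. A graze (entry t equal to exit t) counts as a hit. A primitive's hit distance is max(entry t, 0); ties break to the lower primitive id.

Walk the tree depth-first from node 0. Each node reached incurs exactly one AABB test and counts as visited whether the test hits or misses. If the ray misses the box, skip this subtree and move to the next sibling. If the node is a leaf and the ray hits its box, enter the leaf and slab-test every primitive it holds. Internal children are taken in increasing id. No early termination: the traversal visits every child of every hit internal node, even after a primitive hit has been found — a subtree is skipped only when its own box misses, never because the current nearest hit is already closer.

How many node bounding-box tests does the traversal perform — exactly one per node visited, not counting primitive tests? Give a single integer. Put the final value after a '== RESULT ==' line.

Walk:
N0 x:[26,103/3] y:[67/3,104/3] z:[29,61] -> hit [29,103/3], descend [4, 8, 10, 13]
  N4 x:[26,82/3] y:[94/3,97/3] z:[58,61] -> miss, prune
  N8 x:[32,103/3] y:[26,31] z:[30,37] -> miss, prune
  N10 x:[27,32] y:[89/3,104/3] z:[29,37] -> hit [89/3,32], descend [2, 11, 12]
    N2 x:[30,32] y:[89/3,98/3] z:[32,37] -> hit [32,32], descend [1, 9]
      N1 x:[91/3,94/3] y:[89/3,95/3] z:[32,37] -> miss, prune
      N9 x:[30,32] y:[31,98/3] z:[32,36] -> hit [32,32] leaf, test {P8@t=32}
    N11 x:[89/3,30] y:[89/3,30] z:[30,32] -> hit [30,30] leaf, test {P3@t=30}
    N12 x:[27,28] y:[100/3,104/3] z:[29,33] -> miss, prune
  N13 x:[29,32] y:[67/3,83/3] z:[38,50] -> miss, prune

order=[0, 4, 8, 10, 2, 1, 9, 11, 12, 13]  |boxes|=10  |leaves|=2  hit=P3

== RESULT ==
10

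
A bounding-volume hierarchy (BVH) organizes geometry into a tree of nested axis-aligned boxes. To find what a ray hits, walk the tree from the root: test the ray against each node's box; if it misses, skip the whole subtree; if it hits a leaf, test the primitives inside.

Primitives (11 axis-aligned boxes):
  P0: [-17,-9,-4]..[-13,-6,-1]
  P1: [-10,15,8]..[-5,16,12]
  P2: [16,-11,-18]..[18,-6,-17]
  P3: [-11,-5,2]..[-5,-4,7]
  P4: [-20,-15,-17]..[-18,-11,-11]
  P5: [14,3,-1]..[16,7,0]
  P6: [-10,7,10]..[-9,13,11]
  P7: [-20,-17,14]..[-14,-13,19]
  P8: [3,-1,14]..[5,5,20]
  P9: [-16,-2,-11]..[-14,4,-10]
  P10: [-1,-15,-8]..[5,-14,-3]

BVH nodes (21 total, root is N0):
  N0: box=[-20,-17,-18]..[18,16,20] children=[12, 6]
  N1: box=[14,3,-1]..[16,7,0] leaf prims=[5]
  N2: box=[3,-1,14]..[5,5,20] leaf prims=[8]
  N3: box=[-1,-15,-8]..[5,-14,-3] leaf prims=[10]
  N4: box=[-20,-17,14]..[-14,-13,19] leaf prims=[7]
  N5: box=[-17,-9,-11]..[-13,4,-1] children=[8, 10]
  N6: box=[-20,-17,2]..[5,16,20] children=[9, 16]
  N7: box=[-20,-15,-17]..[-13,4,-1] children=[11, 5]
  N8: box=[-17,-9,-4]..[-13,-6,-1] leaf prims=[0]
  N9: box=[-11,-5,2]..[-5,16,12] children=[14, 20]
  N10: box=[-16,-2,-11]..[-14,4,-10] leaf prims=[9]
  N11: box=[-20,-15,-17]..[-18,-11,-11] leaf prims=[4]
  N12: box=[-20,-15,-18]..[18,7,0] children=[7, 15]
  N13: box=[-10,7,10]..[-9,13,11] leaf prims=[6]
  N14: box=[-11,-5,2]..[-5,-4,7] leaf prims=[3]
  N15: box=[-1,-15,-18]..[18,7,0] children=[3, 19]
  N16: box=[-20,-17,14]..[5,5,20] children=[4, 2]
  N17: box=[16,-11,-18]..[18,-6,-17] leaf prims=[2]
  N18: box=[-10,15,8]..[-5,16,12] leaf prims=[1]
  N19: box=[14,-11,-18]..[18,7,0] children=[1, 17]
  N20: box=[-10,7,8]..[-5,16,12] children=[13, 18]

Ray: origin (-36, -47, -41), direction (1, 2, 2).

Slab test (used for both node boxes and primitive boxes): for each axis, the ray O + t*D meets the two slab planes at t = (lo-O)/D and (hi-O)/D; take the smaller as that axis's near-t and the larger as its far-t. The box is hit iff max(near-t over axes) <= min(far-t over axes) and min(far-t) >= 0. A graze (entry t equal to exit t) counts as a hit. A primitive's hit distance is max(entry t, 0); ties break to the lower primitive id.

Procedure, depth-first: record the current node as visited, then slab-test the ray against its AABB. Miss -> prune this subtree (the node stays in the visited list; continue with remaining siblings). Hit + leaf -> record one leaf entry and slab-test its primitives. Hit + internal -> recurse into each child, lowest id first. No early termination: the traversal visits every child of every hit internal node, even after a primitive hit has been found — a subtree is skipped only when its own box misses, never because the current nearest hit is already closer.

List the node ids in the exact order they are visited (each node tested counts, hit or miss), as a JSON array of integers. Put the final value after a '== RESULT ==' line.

Trace the traversal:
N0 x:[16,54] y:[15,63/2] z:[23/2,61/2] -> hit [16,61/2], descend [6, 12]
  N6 x:[16,41] y:[15,63/2] z:[43/2,61/2] -> hit [43/2,61/2], descend [9, 16]
    N9 x:[25,31] y:[21,63/2] z:[43/2,53/2] -> hit [25,53/2], descend [14, 20]
      N14 x:[25,31] y:[21,43/2] z:[43/2,24] -> miss, prune
      N20 x:[26,31] y:[27,63/2] z:[49/2,53/2] -> miss, prune
    N16 x:[16,41] y:[15,26] z:[55/2,61/2] -> miss, prune
  N12 x:[16,54] y:[16,27] z:[23/2,41/2] -> hit [16,41/2], descend [7, 15]
    N7 x:[16,23] y:[16,51/2] z:[12,20] -> hit [16,20], descend [5, 11]
      N5 x:[19,23] y:[19,51/2] z:[15,20] -> hit [19,20], descend [8, 10]
        N8 x:[19,23] y:[19,41/2] z:[37/2,20] -> hit [19,20] leaf, test {P0@t=19}
        N10 x:[20,22] y:[45/2,51/2] z:[15,31/2] -> miss, prune
      N11 x:[16,18] y:[16,18] z:[12,15] -> miss, prune
    N15 x:[35,54] y:[16,27] z:[23/2,41/2] -> miss, prune

Summary -> nodes [0, 6, 9, 14, 20, 16, 12, 7, 5, 8, 10, 11, 15]; box-tests=13; leaf-entries=1; first=P0

== RESULT ==
[0, 6, 9, 14, 20, 16, 12, 7, 5, 8, 10, 11, 15]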